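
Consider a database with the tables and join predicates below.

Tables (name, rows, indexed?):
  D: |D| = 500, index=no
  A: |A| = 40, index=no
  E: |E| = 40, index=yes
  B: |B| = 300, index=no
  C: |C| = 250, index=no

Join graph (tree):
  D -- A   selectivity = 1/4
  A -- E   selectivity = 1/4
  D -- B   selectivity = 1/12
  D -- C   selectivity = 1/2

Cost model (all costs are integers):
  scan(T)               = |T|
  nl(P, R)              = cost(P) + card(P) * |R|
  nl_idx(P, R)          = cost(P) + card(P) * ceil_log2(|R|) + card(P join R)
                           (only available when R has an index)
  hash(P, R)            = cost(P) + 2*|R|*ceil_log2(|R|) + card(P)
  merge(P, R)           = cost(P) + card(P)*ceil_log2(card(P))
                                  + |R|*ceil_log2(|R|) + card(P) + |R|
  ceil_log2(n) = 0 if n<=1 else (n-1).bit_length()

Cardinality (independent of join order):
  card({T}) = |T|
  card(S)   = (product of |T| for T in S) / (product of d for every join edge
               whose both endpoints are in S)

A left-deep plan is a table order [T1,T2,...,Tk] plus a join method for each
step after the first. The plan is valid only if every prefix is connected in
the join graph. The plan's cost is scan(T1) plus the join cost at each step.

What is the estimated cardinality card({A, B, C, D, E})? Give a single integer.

156250000

Tables in S: A(40), B(300), C(250), D(500), E(40)
Edges inside S: D-A(d=4), A-E(d=4), D-B(d=12), D-C(d=2)
numerator = 40 * 300 * 250 * 500 * 40 = 60000000000
denominator = 4 * 4 * 12 * 2 = 384
card(S) = 60000000000 / 384 = 156250000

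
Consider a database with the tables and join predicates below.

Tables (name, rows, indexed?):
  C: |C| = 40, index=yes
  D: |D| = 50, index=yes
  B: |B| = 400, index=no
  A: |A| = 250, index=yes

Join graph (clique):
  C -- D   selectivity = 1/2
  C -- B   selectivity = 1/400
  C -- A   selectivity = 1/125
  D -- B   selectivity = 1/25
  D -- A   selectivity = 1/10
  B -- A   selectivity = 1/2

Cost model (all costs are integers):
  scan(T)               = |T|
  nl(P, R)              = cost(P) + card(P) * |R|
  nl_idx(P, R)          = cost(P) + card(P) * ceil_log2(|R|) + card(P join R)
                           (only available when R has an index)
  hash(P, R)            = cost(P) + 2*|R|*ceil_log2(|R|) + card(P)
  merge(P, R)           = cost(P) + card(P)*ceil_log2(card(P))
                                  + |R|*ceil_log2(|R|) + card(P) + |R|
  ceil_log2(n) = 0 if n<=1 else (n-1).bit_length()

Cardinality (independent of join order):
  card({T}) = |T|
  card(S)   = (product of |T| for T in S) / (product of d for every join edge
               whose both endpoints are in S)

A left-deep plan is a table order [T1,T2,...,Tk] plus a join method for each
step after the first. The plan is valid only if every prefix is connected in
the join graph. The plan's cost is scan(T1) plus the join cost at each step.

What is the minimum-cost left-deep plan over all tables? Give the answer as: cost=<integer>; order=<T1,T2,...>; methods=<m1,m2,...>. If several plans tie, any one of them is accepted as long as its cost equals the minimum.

cost=1884; order=B,C,A,D; methods=hash,nl_idx,nl_idx

Selinger DP (subsets sized 1..n):
  {C}: scan cost=40, card=40
  {D}: scan cost=50, card=50
  {B}: scan cost=400, card=400
  {A}: scan cost=250, card=250
  {CD}: card=1000; try (C,hash)→580, (D,merge)→670, (D,hash)→680, (C,merge)→680, (D,nl_idx)→1280, (C,nl_idx)→1350 …(+2); best=580 via (C,hash)
  {BC}: card=40; try (C,hash)→1280, (C,nl_idx)→2840, (B,merge)→4320, (C,merge)→4680, (B,hash)→7280, (B,nl)→16040 …(+1); best=1280 via (C,hash)
  {AC}: card=80; try (A,nl_idx)→440, (C,hash)→980, (C,nl_idx)→1830, (A,merge)→2570, (C,merge)→2780, (A,hash)→4080 …(+2); best=440 via (A,nl_idx)
  {BD}: card=800; try (D,hash)→1400, (D,nl_idx)→3600, (B,merge)→4400, (D,merge)→4750, (B,hash)→7300, (B,nl)→20050 …(+1); best=1400 via (D,hash)
  {AD}: card=1250; try (D,hash)→1100, (A,nl_idx)→1700, (A,merge)→2650, (D,merge)→2850, (D,nl_idx)→3000, (A,hash)→4100 …(+2); best=1100 via (D,hash)
  {AB}: card=50000; try (A,hash)→4800, (B,merge)→6500, (A,merge)→6650, (B,hash)→7700, (A,nl_idx)→53600, (B,nl)→100250 …(+1); best=4800 via (A,hash)
  {BCD}: card=40; try (D,nl_idx)→1560, (D,merge)→1910, (D,hash)→1920, (C,hash)→2680, (D,nl)→3280, (C,nl_idx)→6240 …(+5); best=1560 via (D,nl_idx)
  {ACD}: card=200; try (D,hash)→1120, (D,nl_idx)→1120, (D,merge)→1430, (C,hash)→2830, (D,nl)→4440, (A,hash)→5580 …(+6); best=1120 via (D,hash)
  {ABC}: card=40; try (A,nl_idx)→1640, (A,merge)→3810, (B,merge)→5080, (A,hash)→5320, (B,hash)→7720, (A,nl)→11280 …(+5); best=1640 via (A,nl_idx)
  {ABD}: card=10000; try (A,hash)→6200, (B,hash)→9550, (A,merge)→12450, (A,nl_idx)→17800, (B,merge)→20100, (D,hash)→55400 …(+5); best=6200 via (A,hash)
  {ABCD}: card=4; try (D,nl_idx)→1884, (A,nl_idx)→1884, (D,merge)→2270, (D,hash)→2280, (D,nl)→3640, (A,merge)→4090 …(+9); best=1884 via (D,nl_idx)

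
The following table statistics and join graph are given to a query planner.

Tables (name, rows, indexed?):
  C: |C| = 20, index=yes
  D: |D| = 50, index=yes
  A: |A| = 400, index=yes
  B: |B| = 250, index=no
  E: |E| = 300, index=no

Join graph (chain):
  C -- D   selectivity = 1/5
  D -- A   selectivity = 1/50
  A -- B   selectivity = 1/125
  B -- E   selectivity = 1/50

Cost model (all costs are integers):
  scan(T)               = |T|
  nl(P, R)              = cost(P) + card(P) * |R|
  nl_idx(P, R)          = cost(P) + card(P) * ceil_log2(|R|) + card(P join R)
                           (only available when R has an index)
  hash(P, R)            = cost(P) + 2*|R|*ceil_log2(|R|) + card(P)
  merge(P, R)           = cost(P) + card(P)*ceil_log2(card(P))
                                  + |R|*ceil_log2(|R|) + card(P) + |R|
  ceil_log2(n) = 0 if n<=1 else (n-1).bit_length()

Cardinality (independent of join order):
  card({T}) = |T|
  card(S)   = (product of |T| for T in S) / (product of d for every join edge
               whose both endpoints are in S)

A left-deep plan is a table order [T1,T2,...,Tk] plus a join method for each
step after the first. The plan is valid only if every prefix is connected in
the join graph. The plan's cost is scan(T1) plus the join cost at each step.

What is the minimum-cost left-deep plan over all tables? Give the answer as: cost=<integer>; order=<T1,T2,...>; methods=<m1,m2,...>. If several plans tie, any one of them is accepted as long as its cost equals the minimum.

cost=14300; order=B,A,D,C,E; methods=nl_idx,hash,hash,hash

Selinger DP (subsets sized 1..n):
  {C}: scan cost=20, card=20
  {D}: scan cost=50, card=50
  {A}: scan cost=400, card=400
  {B}: scan cost=250, card=250
  {E}: scan cost=300, card=300
  {CD}: card=200; try (C,hash)→300, (D,nl_idx)→340, (D,merge)→490, (C,nl_idx)→500, (C,merge)→520, (D,hash)→640 …(+2); best=300 via (C,hash)
  {AD}: card=400; try (A,nl_idx)→900, (D,hash)→1400, (D,nl_idx)→3200, (A,merge)→4400, (D,merge)→4750, (A,hash)→7300 …(+2); best=900 via (A,nl_idx)
  {AB}: card=800; try (A,nl_idx)→3300, (B,hash)→4800, (A,merge)→6500, (B,merge)→6650, (A,hash)→7700, (A,nl)→100250 …(+1); best=3300 via (A,nl_idx)
  {BE}: card=1500; try (B,hash)→4600, (E,merge)→5500, (B,merge)→5550, (E,hash)→5900, (E,nl)→75250, (B,nl)→75300; best=4600 via (B,hash)
  {ACD}: card=1600; try (C,hash)→1500, (A,nl_idx)→3700, (C,nl_idx)→4500, (C,merge)→5020, (A,merge)→6100, (A,hash)→7700 …(+2); best=1500 via (C,hash)
  {ABD}: card=800; try (D,hash)→4700, (B,hash)→5300, (B,merge)→7150, (D,nl_idx)→8900, (D,merge)→12450, (D,nl)→43300 …(+1); best=4700 via (D,hash)
  {ABE}: card=4800; try (E,hash)→9500, (A,hash)→13300, (E,merge)→15100, (A,nl_idx)→22900, (A,merge)→26600, (E,nl)→243300 …(+1); best=9500 via (E,hash)
  {ABCD}: card=3200; try (C,hash)→5700, (B,hash)→7100, (C,nl_idx)→11900, (C,merge)→13620, (C,nl)→20700, (B,merge)→22950 …(+1); best=5700 via (C,hash)
  {ABDE}: card=4800; try (E,hash)→10900, (D,hash)→14900, (E,merge)→16500, (D,nl_idx)→43100, (D,merge)→77050, (E,nl)→244700 …(+1); best=10900 via (E,hash)
  {ABCDE}: card=19200; try (E,hash)→14300, (C,hash)→15900, (E,merge)→50300, (C,nl_idx)→54100, (C,merge)→78220, (C,nl)→106900 …(+1); best=14300 via (E,hash)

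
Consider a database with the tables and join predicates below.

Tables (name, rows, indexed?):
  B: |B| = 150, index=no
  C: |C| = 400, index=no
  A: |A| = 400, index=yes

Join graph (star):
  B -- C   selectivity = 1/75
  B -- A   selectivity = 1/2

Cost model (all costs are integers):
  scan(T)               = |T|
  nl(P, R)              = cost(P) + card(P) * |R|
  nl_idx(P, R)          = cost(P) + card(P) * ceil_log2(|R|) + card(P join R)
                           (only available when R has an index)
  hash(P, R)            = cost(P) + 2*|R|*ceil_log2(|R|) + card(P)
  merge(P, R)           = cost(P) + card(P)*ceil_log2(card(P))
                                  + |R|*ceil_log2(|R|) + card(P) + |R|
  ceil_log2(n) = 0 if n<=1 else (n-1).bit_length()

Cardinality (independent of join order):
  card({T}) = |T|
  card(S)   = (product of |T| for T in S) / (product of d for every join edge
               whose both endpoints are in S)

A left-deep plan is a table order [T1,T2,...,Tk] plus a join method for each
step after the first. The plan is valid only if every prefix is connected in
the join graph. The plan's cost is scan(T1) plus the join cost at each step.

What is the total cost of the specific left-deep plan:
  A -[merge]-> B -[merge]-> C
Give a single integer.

489750

step 1: scan A: cost=400, card=400
step 2: join B via merge
    card(P join B) = 400*150/(2) = 30000
    cost = 400 + 400*9 + 150*8 + 400 + 150 = 5750
step 3: join C via merge
    card(P join C) = 30000*400/(75) = 160000
    cost = 5750 + 30000*15 + 400*9 + 30000 + 400 = 489750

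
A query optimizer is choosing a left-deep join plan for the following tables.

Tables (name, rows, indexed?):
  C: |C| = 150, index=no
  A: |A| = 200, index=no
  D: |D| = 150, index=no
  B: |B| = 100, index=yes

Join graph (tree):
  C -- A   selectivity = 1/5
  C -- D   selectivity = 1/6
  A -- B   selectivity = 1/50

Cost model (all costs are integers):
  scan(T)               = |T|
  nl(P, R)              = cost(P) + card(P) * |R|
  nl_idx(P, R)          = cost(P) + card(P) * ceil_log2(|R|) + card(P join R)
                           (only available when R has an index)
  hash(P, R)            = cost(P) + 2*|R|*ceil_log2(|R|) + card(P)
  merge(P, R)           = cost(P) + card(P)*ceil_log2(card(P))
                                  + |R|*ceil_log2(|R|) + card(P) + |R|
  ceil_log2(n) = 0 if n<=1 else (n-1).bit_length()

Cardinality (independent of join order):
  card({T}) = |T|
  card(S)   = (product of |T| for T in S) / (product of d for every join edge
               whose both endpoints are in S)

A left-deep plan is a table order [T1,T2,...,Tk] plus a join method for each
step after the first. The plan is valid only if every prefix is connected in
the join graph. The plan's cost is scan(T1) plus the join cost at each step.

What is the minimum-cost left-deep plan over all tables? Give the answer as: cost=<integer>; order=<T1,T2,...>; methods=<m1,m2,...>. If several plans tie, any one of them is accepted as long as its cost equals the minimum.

Selinger DP (subsets sized 1..n):
  {C}: scan cost=150, card=150
  {A}: scan cost=200, card=200
  {D}: scan cost=150, card=150
  {B}: scan cost=100, card=100
  {AC}: card=6000; try (C,hash)→2800, (A,merge)→3300, (C,merge)→3350, (A,hash)→3500, (A,nl)→30150, (C,nl)→30200; best=2800 via (C,hash)
  {CD}: card=3750; try (D,hash)→2700, (C,hash)→2700, (D,merge)→2850, (C,merge)→2850, (D,nl)→22650, (C,nl)→22650; best=2700 via (D,hash)
  {AB}: card=400; try (B,hash)→1800, (B,nl_idx)→2000, (A,merge)→2700, (B,merge)→2800, (A,hash)→3400, (A,nl)→20100 …(+1); best=1800 via (B,hash)
  {ACD}: card=150000; try (A,hash)→9650, (D,hash)→11200, (A,merge)→53250, (D,merge)→88150, (A,nl)→752700, (D,nl)→902800; best=9650 via (A,hash)
  {ABC}: card=12000; try (C,hash)→4600, (C,merge)→7150, (B,hash)→10200, (B,nl_idx)→56800, (C,nl)→61800, (B,merge)→87600 …(+1); best=4600 via (C,hash)
  {ABCD}: card=300000; try (D,hash)→19000, (B,hash)→161050, (D,merge)→185950, (B,nl_idx)→1359650, (D,nl)→1804600, (B,merge)→2860450 …(+1); best=19000 via (D,hash)

cost=19000; order=A,B,C,D; methods=hash,hash,hash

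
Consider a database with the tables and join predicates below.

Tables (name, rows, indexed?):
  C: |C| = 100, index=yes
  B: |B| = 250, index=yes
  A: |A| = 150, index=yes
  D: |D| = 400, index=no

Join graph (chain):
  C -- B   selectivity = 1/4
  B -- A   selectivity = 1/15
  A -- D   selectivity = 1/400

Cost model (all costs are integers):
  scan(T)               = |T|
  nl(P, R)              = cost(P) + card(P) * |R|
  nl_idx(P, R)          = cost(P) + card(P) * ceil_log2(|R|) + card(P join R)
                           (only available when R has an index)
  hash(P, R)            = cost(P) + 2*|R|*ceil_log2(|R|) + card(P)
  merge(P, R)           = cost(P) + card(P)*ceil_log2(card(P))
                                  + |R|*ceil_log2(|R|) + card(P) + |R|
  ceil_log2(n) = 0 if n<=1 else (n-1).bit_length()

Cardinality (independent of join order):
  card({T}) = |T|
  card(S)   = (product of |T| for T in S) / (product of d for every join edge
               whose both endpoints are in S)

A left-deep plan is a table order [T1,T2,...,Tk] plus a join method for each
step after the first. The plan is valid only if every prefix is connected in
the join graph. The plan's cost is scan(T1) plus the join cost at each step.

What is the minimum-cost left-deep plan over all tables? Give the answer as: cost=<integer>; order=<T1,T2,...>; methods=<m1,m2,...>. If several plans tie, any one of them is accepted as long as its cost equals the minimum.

Selinger DP (subsets sized 1..n):
  {C}: scan cost=100, card=100
  {B}: scan cost=250, card=250
  {A}: scan cost=150, card=150
  {D}: scan cost=400, card=400
  {BC}: card=6250; try (C,hash)→1900, (B,merge)→3150, (C,merge)→3300, (B,hash)→4200, (B,nl_idx)→7150, (C,nl_idx)→8250 …(+2); best=1900 via (C,hash)
  {AB}: card=2500; try (A,hash)→2900, (B,merge)→3750, (B,nl_idx)→3850, (A,merge)→3850, (B,hash)→4300, (A,nl_idx)→4750 …(+2); best=2900 via (A,hash)
  {AD}: card=150; try (A,hash)→3200, (A,nl_idx)→3750, (D,merge)→5500, (A,merge)→5750, (D,hash)→7500, (D,nl)→60150 …(+1); best=3200 via (A,hash)
  {ABC}: card=62500; try (C,hash)→6800, (A,hash)→10550, (C,merge)→36200, (C,nl_idx)→82900, (A,merge)→90750, (A,nl_idx)→114400 …(+2); best=6800 via (C,hash)
  {ABD}: card=2500; try (B,merge)→6800, (B,nl_idx)→6900, (B,hash)→7350, (D,hash)→12600, (D,merge)→39400, (B,nl)→40700 …(+1); best=6800 via (B,merge)
  {ABCD}: card=62500; try (C,hash)→10700, (C,merge)→40100, (D,hash)→76500, (C,nl_idx)→86800, (C,nl)→256800, (D,merge)→1073300 …(+1); best=10700 via (C,hash)

cost=10700; order=D,A,B,C; methods=hash,merge,hash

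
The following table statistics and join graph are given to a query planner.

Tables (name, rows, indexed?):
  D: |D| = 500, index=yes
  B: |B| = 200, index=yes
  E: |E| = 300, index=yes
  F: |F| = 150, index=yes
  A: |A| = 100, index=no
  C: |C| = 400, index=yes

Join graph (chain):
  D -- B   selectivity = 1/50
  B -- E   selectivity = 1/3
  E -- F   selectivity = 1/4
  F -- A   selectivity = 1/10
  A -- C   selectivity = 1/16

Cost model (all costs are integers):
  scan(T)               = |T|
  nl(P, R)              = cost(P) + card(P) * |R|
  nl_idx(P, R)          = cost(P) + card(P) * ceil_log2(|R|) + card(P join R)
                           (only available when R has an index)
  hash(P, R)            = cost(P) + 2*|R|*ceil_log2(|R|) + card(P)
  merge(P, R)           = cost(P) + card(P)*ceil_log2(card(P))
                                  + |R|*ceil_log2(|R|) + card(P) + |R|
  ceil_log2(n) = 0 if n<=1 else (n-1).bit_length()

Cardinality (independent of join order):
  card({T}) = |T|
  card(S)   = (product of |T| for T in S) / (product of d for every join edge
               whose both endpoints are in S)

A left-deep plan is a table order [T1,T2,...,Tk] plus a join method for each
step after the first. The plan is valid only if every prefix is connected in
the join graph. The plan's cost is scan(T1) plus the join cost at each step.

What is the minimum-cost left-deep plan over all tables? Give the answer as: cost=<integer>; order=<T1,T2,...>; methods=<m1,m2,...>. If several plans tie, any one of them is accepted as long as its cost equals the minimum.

cost=82640500; order=F,A,E,B,D,C; methods=hash,hash,hash,hash,hash

Selinger DP (subsets sized 1..n):
  {D}: scan cost=500, card=500
  {B}: scan cost=200, card=200
  {E}: scan cost=300, card=300
  {F}: scan cost=150, card=150
  {A}: scan cost=100, card=100
  {C}: scan cost=400, card=400
  {BD}: card=2000; try (D,nl_idx)→4000, (B,hash)→4200, (B,nl_idx)→6500, (D,merge)→7000, (B,merge)→7300, (D,hash)→9400 …(+2); best=4000 via (D,nl_idx)
  {BE}: card=20000; try (B,hash)→3800, (E,merge)→5000, (B,merge)→5100, (E,hash)→5800, (E,nl_idx)→22000, (B,nl_idx)→22700 …(+2); best=3800 via (B,hash)
  {EF}: card=11250; try (F,hash)→3000, (E,merge)→4500, (F,merge)→4650, (E,hash)→5700, (E,nl_idx)→12750, (F,nl_idx)→13950 …(+2); best=3000 via (F,hash)
  {AF}: card=1500; try (A,hash)→1700, (F,merge)→2250, (A,merge)→2300, (F,nl_idx)→2400, (F,hash)→2600, (F,nl)→15100 …(+1); best=1700 via (A,hash)
  {AC}: card=2500; try (A,hash)→2200, (C,nl_idx)→3500, (C,merge)→4900, (A,merge)→5200, (C,hash)→7400, (C,nl)→40100 …(+1); best=2200 via (A,hash)
  {BDE}: card=200000; try (E,hash)→11400, (E,merge)→31000, (D,hash)→32800, (E,nl_idx)→222000, (D,merge)→328800, (D,nl_idx)→383800 …(+2); best=11400 via (E,hash)
  {BEF}: card=750000; try (B,hash)→17450, (F,hash)→26200, (B,merge)→173550, (F,merge)→325150, (B,nl_idx)→843000, (F,nl_idx)→913800 …(+2); best=17450 via (B,hash)
  {AEF}: card=112500; try (E,hash)→8600, (A,hash)→15650, (E,merge)→22700, (E,nl_idx)→127700, (A,merge)→172550, (E,nl)→451700 …(+1); best=8600 via (E,hash)
  {ACF}: card=37500; try (F,hash)→7100, (C,hash)→10400, (C,merge)→23700, (F,merge)→36050, (C,nl_idx)→52700, (F,nl_idx)→59700 …(+2); best=7100 via (F,hash)
  {BDEF}: card=7500000; try (F,hash)→213800, (D,hash)→776450, (F,merge)→3812750, (F,nl_idx)→9111400, (D,nl_idx)→14267450, (D,merge)→15772450 …(+2); best=213800 via (F,hash)
  {ABEF}: card=7500000; try (B,hash)→124300, (A,hash)→768850, (B,merge)→2035400, (B,nl_idx)→8408600, (A,merge)→15768250, (B,nl)→22508600 …(+1); best=124300 via (B,hash)
  {ACEF}: card=2812500; try (E,hash)→50000, (C,hash)→128300, (E,merge)→647600, (C,merge)→2037600, (E,nl_idx)→3157100, (C,nl_idx)→3833600 …(+2); best=50000 via (E,hash)
  {ABDEF}: card=75000000; try (D,hash)→7633300, (A,hash)→7715200, (D,nl_idx)→142624300, (D,merge)→180129300, (A,merge)→180214600, (A,nl)→750213800 …(+1); best=7633300 via (D,hash)
  {ABCEF}: card=187500000; try (B,hash)→2865700, (C,hash)→7631500, (B,merge)→64739300, (C,merge)→180128300, (B,nl_idx)→210050000, (C,nl_idx)→255124300 …(+2); best=2865700 via (B,hash)
  {ABCDEF}: card=1875000000; try (C,hash)→82640500, (D,hash)→190374700, (C,merge)→2107637300, (C,nl_idx)→2557633300, (D,nl_idx)→3565365700, (D,merge)→5440370700 …(+2); best=82640500 via (C,hash)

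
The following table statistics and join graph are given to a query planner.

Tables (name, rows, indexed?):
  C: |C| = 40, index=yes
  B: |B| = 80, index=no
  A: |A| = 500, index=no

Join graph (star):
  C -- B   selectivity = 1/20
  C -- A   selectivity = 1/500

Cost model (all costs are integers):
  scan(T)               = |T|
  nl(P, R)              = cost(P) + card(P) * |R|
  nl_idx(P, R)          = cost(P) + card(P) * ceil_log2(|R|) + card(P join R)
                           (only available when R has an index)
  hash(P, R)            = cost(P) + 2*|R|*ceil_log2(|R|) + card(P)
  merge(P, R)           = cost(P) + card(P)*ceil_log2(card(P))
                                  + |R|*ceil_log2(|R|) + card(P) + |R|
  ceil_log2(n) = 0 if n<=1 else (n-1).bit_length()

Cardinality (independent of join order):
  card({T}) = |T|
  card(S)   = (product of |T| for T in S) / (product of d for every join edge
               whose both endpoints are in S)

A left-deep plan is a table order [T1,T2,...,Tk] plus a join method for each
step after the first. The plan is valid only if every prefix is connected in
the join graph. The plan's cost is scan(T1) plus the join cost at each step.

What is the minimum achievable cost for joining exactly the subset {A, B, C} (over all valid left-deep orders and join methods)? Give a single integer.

Selinger DP over subsets of {A,B,C}:
  {C}: scan cost=40, card=40
  {B}: scan cost=80, card=80
  {A}: scan cost=500, card=500
  {BC}: card=160; try (C,hash)→640, (C,nl_idx)→720, (B,merge)→960, (C,merge)→1000, (B,hash)→1200, (B,nl)→3240 …(+1); best=640 via (C,hash)
  {AC}: card=40; try (C,hash)→1480, (C,nl_idx)→3540, (A,merge)→5320, (C,merge)→5780, (A,hash)→9080, (A,nl)→20040 …(+1); best=1480 via (C,hash)
  {ABC}: card=160; try (B,merge)→2400, (B,hash)→2640, (B,nl)→4680, (A,merge)→7080, (A,hash)→9800, (A,nl)→80640; best=2400 via (B,merge)

2400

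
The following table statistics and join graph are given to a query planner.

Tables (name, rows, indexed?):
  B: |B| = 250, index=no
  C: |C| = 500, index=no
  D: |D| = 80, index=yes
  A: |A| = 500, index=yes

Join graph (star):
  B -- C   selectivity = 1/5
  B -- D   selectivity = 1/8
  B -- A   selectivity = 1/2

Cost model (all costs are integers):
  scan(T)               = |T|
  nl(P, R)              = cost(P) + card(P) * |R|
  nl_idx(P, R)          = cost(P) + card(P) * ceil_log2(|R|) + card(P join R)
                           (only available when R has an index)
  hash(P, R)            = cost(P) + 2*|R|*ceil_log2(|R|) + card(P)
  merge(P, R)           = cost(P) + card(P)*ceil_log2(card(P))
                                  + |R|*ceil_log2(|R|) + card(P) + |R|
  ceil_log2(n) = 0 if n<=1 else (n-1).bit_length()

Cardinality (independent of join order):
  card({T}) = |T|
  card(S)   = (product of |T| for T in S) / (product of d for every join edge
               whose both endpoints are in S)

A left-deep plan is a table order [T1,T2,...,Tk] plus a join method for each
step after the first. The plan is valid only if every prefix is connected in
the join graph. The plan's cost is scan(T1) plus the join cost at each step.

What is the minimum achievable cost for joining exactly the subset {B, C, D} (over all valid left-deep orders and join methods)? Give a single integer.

Selinger DP over subsets of {B,C,D}:
  {B}: scan cost=250, card=250
  {C}: scan cost=500, card=500
  {D}: scan cost=80, card=80
  {BC}: card=25000; try (B,hash)→5000, (C,merge)→7500, (B,merge)→7750, (C,hash)→9500, (C,nl)→125250, (B,nl)→125500; best=5000 via (B,hash)
  {BD}: card=2500; try (D,hash)→1620, (B,merge)→2970, (D,merge)→3140, (B,hash)→4160, (D,nl_idx)→4500, (B,nl)→20080 …(+1); best=1620 via (D,hash)
  {BCD}: card=250000; try (C,hash)→13120, (D,hash)→31120, (C,merge)→39120, (D,merge)→405640, (D,nl_idx)→430000, (C,nl)→1251620 …(+1); best=13120 via (C,hash)

13120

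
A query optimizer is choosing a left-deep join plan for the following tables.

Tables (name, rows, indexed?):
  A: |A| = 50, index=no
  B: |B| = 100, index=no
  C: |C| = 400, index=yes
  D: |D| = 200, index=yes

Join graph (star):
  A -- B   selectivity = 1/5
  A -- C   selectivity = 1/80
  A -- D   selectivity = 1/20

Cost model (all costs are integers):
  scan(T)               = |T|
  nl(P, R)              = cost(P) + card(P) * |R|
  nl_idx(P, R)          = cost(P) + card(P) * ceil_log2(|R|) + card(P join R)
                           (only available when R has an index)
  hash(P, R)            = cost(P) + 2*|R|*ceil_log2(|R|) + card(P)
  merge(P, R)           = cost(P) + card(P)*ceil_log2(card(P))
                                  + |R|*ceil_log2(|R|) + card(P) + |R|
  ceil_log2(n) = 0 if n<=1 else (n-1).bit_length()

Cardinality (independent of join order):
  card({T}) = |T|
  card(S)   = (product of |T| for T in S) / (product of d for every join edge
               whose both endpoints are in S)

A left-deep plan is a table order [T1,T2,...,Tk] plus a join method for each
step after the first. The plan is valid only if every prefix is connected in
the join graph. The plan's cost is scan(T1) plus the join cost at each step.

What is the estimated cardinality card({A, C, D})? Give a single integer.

2500

Tables in S: A(50), C(400), D(200)
Edges inside S: A-C(d=80), A-D(d=20)
numerator = 50 * 400 * 200 = 4000000
denominator = 80 * 20 = 1600
card(S) = 4000000 / 1600 = 2500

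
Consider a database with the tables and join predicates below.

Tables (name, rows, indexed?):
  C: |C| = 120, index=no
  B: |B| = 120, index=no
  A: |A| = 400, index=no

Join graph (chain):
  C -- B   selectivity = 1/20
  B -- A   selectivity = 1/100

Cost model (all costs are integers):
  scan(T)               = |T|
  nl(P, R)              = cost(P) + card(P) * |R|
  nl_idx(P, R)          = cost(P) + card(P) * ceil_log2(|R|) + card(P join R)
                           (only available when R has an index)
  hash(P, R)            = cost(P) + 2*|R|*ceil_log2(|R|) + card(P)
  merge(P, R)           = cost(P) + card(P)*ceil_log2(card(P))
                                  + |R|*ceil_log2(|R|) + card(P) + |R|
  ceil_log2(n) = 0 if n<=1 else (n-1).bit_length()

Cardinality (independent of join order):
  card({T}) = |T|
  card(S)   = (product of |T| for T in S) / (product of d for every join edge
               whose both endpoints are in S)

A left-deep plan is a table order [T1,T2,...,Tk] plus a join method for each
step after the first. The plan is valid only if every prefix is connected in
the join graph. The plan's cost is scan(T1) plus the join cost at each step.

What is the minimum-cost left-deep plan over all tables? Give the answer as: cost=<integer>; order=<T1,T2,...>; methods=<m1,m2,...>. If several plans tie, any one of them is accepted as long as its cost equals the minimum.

cost=4640; order=A,B,C; methods=hash,hash

Selinger DP (subsets sized 1..n):
  {C}: scan cost=120, card=120
  {B}: scan cost=120, card=120
  {A}: scan cost=400, card=400
  {BC}: card=720; try (C,hash)→1920, (B,hash)→1920, (C,merge)→2040, (B,merge)→2040, (C,nl)→14520, (B,nl)→14520; best=1920 via (C,hash)
  {AB}: card=480; try (B,hash)→2480, (A,merge)→5080, (B,merge)→5360, (A,hash)→7440, (A,nl)→48120, (B,nl)→48400; best=2480 via (B,hash)
  {ABC}: card=2880; try (C,hash)→4640, (C,merge)→8240, (A,hash)→9840, (A,merge)→13840, (C,nl)→60080, (A,nl)→289920; best=4640 via (C,hash)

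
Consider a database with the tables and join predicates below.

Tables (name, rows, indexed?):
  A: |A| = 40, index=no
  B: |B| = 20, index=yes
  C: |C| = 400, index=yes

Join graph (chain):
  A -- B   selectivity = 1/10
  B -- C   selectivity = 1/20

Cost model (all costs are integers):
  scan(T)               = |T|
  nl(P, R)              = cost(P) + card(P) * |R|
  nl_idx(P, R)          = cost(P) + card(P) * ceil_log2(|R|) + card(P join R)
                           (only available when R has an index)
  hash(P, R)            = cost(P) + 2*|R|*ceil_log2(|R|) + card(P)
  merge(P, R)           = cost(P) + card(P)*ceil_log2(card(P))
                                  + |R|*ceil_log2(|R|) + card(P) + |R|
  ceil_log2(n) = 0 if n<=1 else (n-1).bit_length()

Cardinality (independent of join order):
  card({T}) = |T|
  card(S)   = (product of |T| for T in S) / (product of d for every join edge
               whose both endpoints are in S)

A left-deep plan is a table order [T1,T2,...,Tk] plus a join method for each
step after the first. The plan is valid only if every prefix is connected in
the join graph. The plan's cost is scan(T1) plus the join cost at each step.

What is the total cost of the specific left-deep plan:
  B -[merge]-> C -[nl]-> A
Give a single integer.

20140

step 1: scan B: cost=20, card=20
step 2: join C via merge
    card(P join C) = 20*400/(20) = 400
    cost = 20 + 20*5 + 400*9 + 20 + 400 = 4140
step 3: join A via nl
    card(P join A) = 400*40/(10) = 1600
    cost = 4140 + 400*40 = 20140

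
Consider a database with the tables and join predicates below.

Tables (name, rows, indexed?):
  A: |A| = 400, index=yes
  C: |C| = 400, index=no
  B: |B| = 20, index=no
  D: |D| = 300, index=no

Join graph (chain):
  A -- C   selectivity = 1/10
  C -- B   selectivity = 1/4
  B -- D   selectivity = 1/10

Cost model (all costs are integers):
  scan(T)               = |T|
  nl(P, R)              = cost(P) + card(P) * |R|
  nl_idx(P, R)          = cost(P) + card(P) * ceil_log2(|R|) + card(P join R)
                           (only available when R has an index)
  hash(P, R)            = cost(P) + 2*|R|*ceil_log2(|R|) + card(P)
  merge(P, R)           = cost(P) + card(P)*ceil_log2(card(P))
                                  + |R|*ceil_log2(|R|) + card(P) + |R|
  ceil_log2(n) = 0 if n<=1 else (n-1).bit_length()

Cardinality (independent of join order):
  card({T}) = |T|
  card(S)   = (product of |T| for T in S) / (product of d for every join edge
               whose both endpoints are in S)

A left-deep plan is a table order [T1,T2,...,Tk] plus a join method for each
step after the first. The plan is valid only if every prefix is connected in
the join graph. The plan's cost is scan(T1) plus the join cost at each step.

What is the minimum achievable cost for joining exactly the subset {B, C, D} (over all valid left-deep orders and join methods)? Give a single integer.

8400

Selinger DP over subsets of {B,C,D}:
  {C}: scan cost=400, card=400
  {B}: scan cost=20, card=20
  {D}: scan cost=300, card=300
  {BC}: card=2000; try (B,hash)→1000, (C,merge)→4140, (B,merge)→4520, (C,hash)→7240, (C,nl)→8020, (B,nl)→8400; best=1000 via (B,hash)
  {BD}: card=600; try (B,hash)→800, (D,merge)→3140, (B,merge)→3420, (D,hash)→5440, (D,nl)→6020, (B,nl)→6300; best=800 via (B,hash)
  {BCD}: card=60000; try (D,hash)→8400, (C,hash)→8600, (C,merge)→11400, (D,merge)→28000, (C,nl)→240800, (D,nl)→601000; best=8400 via (D,hash)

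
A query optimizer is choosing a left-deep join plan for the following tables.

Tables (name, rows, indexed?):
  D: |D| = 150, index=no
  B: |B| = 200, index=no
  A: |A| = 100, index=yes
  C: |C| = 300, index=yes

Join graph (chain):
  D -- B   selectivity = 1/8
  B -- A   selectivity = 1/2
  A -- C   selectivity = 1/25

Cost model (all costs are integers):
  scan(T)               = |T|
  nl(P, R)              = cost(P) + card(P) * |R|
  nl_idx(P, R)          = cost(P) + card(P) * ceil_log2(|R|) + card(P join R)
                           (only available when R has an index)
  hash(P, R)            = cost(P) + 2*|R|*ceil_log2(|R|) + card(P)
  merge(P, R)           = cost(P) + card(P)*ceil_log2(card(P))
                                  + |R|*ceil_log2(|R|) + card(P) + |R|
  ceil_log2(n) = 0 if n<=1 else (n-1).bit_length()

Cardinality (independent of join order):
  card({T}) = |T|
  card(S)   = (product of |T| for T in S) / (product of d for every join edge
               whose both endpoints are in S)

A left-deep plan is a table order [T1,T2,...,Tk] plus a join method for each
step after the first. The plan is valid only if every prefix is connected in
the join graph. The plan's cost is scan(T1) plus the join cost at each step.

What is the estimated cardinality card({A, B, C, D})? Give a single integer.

2250000

Tables in S: A(100), B(200), C(300), D(150)
Edges inside S: D-B(d=8), B-A(d=2), A-C(d=25)
numerator = 100 * 200 * 300 * 150 = 900000000
denominator = 8 * 2 * 25 = 400
card(S) = 900000000 / 400 = 2250000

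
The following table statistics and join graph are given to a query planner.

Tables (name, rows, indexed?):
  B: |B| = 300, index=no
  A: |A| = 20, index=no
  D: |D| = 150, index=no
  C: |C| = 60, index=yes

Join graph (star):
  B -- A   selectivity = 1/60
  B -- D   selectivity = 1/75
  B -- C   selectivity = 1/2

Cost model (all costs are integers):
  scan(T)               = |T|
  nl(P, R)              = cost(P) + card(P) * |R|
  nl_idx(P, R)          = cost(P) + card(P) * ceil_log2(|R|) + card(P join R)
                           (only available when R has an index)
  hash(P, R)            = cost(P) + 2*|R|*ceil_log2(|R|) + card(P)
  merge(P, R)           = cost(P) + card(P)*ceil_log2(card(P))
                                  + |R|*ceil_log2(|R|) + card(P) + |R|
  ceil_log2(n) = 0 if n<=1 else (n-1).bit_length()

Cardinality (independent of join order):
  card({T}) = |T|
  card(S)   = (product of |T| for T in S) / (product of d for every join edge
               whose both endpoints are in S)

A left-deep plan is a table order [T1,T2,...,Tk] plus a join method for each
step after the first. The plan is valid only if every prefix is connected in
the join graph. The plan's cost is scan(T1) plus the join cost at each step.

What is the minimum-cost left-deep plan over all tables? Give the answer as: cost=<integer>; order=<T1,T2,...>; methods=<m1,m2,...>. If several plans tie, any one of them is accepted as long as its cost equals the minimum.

cost=3870; order=B,A,D,C; methods=hash,merge,hash

Selinger DP (subsets sized 1..n):
  {B}: scan cost=300, card=300
  {A}: scan cost=20, card=20
  {D}: scan cost=150, card=150
  {C}: scan cost=60, card=60
  {AB}: card=100; try (A,hash)→800, (B,merge)→3140, (A,merge)→3420, (B,hash)→5440, (B,nl)→6020, (A,nl)→6300; best=800 via (A,hash)
  {BD}: card=600; try (D,hash)→3000, (B,merge)→4500, (D,merge)→4650, (B,hash)→5700, (B,nl)→45150, (D,nl)→45300; best=3000 via (D,hash)
  {BC}: card=9000; try (C,hash)→1320, (B,merge)→3480, (C,merge)→3720, (B,hash)→5520, (C,nl_idx)→11100, (B,nl)→18060 …(+1); best=1320 via (C,hash)
  {ABD}: card=200; try (D,merge)→2950, (D,hash)→3300, (A,hash)→3800, (A,merge)→9720, (A,nl)→15000, (D,nl)→15800; best=2950 via (D,merge)
  {ABC}: card=3000; try (C,hash)→1620, (C,merge)→2020, (C,nl_idx)→4400, (C,nl)→6800, (A,hash)→10520, (A,merge)→136440 …(+1); best=1620 via (C,hash)
  {BCD}: card=18000; try (C,hash)→4320, (C,merge)→10020, (D,hash)→12720, (C,nl_idx)→24600, (C,nl)→39000, (D,merge)→137670 …(+1); best=4320 via (C,hash)
  {ABCD}: card=6000; try (C,hash)→3870, (C,merge)→5170, (D,hash)→7020, (C,nl_idx)→10150, (C,nl)→14950, (A,hash)→22520 …(+4); best=3870 via (C,hash)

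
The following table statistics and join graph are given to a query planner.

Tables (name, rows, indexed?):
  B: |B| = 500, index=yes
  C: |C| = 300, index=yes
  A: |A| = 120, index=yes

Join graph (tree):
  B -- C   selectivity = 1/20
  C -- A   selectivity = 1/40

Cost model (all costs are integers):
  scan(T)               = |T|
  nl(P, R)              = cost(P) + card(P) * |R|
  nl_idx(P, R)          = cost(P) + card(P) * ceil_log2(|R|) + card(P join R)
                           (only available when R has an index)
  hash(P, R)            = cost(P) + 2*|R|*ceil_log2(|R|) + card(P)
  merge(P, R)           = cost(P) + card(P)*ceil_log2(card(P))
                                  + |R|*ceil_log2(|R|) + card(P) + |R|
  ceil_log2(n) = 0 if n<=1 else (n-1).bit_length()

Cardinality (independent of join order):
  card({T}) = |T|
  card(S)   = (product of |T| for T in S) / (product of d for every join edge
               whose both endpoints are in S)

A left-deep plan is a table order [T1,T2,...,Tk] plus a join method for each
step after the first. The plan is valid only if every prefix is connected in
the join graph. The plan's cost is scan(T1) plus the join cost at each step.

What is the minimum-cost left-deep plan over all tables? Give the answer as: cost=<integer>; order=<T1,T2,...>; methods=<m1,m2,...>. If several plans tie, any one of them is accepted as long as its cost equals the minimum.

Selinger DP (subsets sized 1..n):
  {B}: scan cost=500, card=500
  {C}: scan cost=300, card=300
  {A}: scan cost=120, card=120
  {BC}: card=7500; try (C,hash)→6400, (B,merge)→8300, (C,merge)→8500, (B,hash)→9600, (B,nl_idx)→10500, (C,nl_idx)→12500 …(+2); best=6400 via (C,hash)
  {AC}: card=900; try (C,nl_idx)→2100, (A,hash)→2280, (A,nl_idx)→3300, (C,merge)→4080, (A,merge)→4260, (C,hash)→5640 …(+2); best=2100 via (C,nl_idx)
  {ABC}: card=22500; try (B,hash)→12000, (A,hash)→15580, (B,merge)→17000, (B,nl_idx)→32700, (A,nl_idx)→81400, (A,merge)→112360 …(+2); best=12000 via (B,hash)

cost=12000; order=A,C,B; methods=nl_idx,hash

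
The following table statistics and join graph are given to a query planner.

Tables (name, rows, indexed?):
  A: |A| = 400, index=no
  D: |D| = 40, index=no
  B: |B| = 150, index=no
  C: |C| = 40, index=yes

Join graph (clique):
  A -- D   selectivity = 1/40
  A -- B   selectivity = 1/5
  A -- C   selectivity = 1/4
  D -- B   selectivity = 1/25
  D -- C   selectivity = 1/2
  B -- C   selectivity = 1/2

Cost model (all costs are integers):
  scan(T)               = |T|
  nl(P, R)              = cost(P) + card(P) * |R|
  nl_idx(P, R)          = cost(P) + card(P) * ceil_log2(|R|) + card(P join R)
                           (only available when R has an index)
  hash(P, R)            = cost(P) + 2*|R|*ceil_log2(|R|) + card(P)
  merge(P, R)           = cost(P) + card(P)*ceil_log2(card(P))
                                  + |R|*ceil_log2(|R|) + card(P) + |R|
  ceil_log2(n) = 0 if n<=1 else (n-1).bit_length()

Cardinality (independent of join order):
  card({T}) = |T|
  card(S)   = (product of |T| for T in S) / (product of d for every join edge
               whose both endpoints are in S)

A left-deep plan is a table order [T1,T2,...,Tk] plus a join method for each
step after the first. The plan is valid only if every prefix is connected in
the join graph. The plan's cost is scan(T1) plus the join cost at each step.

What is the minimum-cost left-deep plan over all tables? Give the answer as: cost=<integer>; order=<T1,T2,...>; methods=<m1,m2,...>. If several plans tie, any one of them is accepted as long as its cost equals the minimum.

cost=5040; order=A,D,B,C; methods=hash,hash,hash

Selinger DP (subsets sized 1..n):
  {A}: scan cost=400, card=400
  {D}: scan cost=40, card=40
  {B}: scan cost=150, card=150
  {C}: scan cost=40, card=40
  {AD}: card=400; try (D,hash)→1280, (A,merge)→4320, (D,merge)→4680, (A,hash)→7280, (A,nl)→16040, (D,nl)→16400; best=1280 via (D,hash)
  {AB}: card=12000; try (B,hash)→3200, (A,merge)→5500, (B,merge)→5750, (A,hash)→7500, (A,nl)→60150, (B,nl)→60400; best=3200 via (B,hash)
  {AC}: card=4000; try (C,hash)→1280, (A,merge)→4320, (C,merge)→4680, (C,nl_idx)→6800, (A,hash)→7280, (A,nl)→16040 …(+1); best=1280 via (C,hash)
  {BD}: card=240; try (D,hash)→780, (B,merge)→1670, (D,merge)→1780, (B,hash)→2480, (B,nl)→6040, (D,nl)→6150; best=780 via (D,hash)
  {CD}: card=800; try (D,hash)→560, (C,hash)→560, (D,merge)→600, (C,merge)→600, (C,nl_idx)→1080, (D,nl)→1640 …(+1); best=560 via (D,hash)
  {BC}: card=3000; try (C,hash)→780, (B,merge)→1670, (C,merge)→1780, (B,hash)→2480, (C,nl_idx)→4050, (B,nl)→6040 …(+1); best=780 via (C,hash)
  {ABD}: card=480; try (B,hash)→4080, (B,merge)→6630, (A,merge)→6940, (A,hash)→8220, (D,hash)→15680, (B,nl)→61280 …(+3); best=4080 via (B,hash)
  {ACD}: card=2000; try (C,hash)→2160, (C,merge)→5560, (C,nl_idx)→5680, (D,hash)→5760, (A,hash)→8560, (A,merge)→13360 …(+4); best=2160 via (C,hash)
  {ABC}: card=60000; try (B,hash)→7680, (A,hash)→10980, (C,hash)→15680, (A,merge)→43780, (B,merge)→54630, (C,nl_idx)→135200 …(+4); best=7680 via (B,hash)
  {BCD}: card=2400; try (C,hash)→1500, (C,merge)→3220, (B,hash)→3760, (D,hash)→4260, (C,nl_idx)→4620, (C,nl)→10380 …(+4); best=1500 via (C,hash)
  {ABCD}: card=1200; try (C,hash)→5040, (B,hash)→6560, (C,nl_idx)→8160, (C,merge)→9160, (A,hash)→11100, (C,nl)→23280 …(+7); best=5040 via (C,hash)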